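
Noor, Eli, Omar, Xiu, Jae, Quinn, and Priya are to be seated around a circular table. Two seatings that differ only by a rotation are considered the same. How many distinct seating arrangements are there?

720

Fix one person's seat to break rotational symmetry; the remaining 6 people can be arranged in (6)! = 720 ways.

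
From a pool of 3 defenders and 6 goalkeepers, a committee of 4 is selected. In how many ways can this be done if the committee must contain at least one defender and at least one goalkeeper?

111

Unrestricted: C(9,4) = 126 ways to pick any 4 of the 9.
Subtract selections that omit an entire group: no defenders → C(6,4) = 15; no goalkeepers → C(3,4) = 0.
Both groups omitted at once is impossible, so 126 − 15 = 111.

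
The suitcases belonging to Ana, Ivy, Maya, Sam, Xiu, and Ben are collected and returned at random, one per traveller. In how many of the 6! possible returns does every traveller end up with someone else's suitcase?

Let Aᵢ be the assignments in which traveller i gets their own suitcase. We want the size of the complement of A₁∪…∪A_6.
By inclusion–exclusion this is Σ_{j=0}^{6} (−1)^j C(6,j)·(6−j)!.
Computing: 720 − 720 + 360 − 120 + 30 − 6 + 1 = 265.

265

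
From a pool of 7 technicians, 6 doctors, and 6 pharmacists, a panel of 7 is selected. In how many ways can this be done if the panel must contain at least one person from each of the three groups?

Unrestricted: C(19,7) = 50388 ways to pick any 7 of the 19.
Subtract selections that omit an entire group: no technicians → C(12,7) = 792; no doctors → C(13,7) = 1716; no pharmacists → C(13,7) = 1716.
Add back selections omitting two groups (i.e. drawn from a single group): C(7,7) + C(6,7) + C(6,7) = 1.
By inclusion–exclusion: 50388 − 4224 + 1 = 46165.

46165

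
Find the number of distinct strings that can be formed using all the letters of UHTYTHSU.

The 8 letters of UHTYTHSU have repeats: H appearing twice, T appearing twice, and U appearing twice.
So there are 8! / (2!·2!·2!) = 5040 distinguishable arrangements.

5040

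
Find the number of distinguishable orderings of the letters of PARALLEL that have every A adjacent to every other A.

Treat the 2 copies of A as a single block. The multiset to arrange is then {AA, E, L, L, L, P, R}, 7 items in all.
That gives (7)!/(3!) = 840 arrangements.

840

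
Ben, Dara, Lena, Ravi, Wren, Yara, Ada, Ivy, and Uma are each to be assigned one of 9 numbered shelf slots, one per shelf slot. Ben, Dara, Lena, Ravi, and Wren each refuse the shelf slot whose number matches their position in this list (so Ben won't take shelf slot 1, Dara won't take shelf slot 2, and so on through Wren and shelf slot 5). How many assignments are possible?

Let Aᵢ (for 1 ≤ i ≤ 5) be the placements that put person i in their forbidden shelf slot. Any j of these fix j positions, leaving (9−j)! ways to fill the rest, and there are C(5,j) ways to pick which j.
By inclusion–exclusion, the number of valid placements is Σ_{j=0}^{5} (−1)^j C(5,j)·(9−j)!.
Computing: 362880 − 201600 + 50400 − 7200 + 600 − 24 = 205056.

205056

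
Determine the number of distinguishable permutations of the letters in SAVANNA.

The 7 letters of SAVANNA have repeats: A appearing 3 times and N appearing twice.
The number of distinct arrangements is 7!/(3!·2!) = 5040/12 = 420.

420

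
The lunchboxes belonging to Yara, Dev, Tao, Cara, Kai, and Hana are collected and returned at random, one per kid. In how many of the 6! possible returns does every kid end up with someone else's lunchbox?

Let Aᵢ be the assignments in which kid i gets their own lunchbox. We want the size of the complement of A₁∪…∪A_6.
By inclusion–exclusion this is Σ_{j=0}^{6} (−1)^j C(6,j)·(6−j)!.
Computing: 720 − 720 + 360 − 120 + 30 − 6 + 1 = 265.

265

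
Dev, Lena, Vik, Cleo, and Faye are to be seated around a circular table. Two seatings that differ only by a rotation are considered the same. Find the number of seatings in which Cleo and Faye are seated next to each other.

Glue Cleo and Faye into a block (2 internal orders). Seating 4 units around a circle gives (3)! arrangements.
So 2 × (3)! = 2 × 6 = 12.

12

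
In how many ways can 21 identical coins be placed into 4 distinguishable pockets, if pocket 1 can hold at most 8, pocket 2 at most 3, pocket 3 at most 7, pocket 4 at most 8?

By stars and bars, unrestricted non-negative solutions to x_1+…+x_4 = 21 number C(21+3,3) = 2024.
Subtract solutions that violate a single cap (substitute x_i' = x_i − (cap_i+1)): x_1 ≥ 9 gives C(15,3) = 455; x_2 ≥ 4 gives C(20,3) = 1140; x_3 ≥ 8 gives C(16,3) = 560; x_4 ≥ 9 gives C(15,3) = 455. Together 2610.
Add back pairs where two caps are both exceeded: 165 + 35 + 20 + 220 + 165 + 35 = 640.
Subtract triples: 1 + 0 + 0 + 1 = 2.
By inclusion–exclusion the count is 2024 − 2610 + 640 − 2 = 52.

52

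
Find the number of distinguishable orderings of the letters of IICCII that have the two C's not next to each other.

10

There are 6!/(4!·2!) = 15 arrangements of IICCII in total.
Arrangements with the C's together: treat CC as one letter, giving (5)!/(4!) = 5.
Hence 15 − 5 = 10.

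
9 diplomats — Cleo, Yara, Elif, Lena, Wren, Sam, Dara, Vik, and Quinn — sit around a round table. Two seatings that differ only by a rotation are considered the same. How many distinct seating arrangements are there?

Fix one person's seat to break rotational symmetry; the remaining 8 people can be arranged in (8)! = 40320 ways.

40320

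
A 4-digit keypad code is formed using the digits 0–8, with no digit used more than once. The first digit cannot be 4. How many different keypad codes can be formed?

2688

The first digit has 9−1 = 8 choices (anything except 4).
The remaining 3 digits are filled from the other 8 symbols without repetition: 8 × 7 × 6 = 336.
Total: 8 × 336 = 2688.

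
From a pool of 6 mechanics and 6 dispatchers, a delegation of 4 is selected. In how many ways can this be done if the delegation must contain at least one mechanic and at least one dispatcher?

Unrestricted: C(12,4) = 495 ways to pick any 4 of the 12.
Subtract selections that omit an entire group: no mechanics → C(6,4) = 15; no dispatchers → C(6,4) = 15.
Both groups omitted at once is impossible, so 495 − 30 = 465.

465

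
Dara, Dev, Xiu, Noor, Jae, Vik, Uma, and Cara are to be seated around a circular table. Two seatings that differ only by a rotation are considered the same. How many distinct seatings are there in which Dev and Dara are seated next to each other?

Glue Dev and Dara into a block (2 internal orders). Seating 7 units around a circle gives (6)! arrangements.
So 2 × (6)! = 2 × 720 = 1440.

1440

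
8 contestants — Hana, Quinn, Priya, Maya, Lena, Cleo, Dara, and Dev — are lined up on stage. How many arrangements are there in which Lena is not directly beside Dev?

30240

There are 8! = 40320 arrangements in all. If Lena and Dev are adjacent, merging them into one block gives 2·(7)! = 10080 arrangements.
So 40320 − 10080 = 30240 arrangements keep them apart.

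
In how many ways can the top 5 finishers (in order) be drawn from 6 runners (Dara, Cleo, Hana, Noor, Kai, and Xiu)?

720

There are 6 choices for 1st place, 5 for 2nd, and so on down to 2 for position 5.
That gives 6 × 5 × 4 × 3 × 2 = 720.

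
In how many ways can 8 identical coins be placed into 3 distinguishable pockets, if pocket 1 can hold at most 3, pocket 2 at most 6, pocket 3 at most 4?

Without the upper bounds there are C(10,2) = 45 ways to split 8 among 3 pockets.
Subtract solutions that violate a single cap (substitute x_i' = x_i − (cap_i+1)): x_1 ≥ 4 gives C(6,2) = 15; x_2 ≥ 7 gives C(3,2) = 3; x_3 ≥ 5 gives C(5,2) = 10. Together 28.
No two caps can be exceeded simultaneously, so the pair terms are all 0.
By inclusion–exclusion the count is 45 − 28 + 0 = 17.

17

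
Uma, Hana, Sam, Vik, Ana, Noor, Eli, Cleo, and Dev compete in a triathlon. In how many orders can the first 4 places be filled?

There are 9 choices for 1st place, 8 for 2nd, and so on down to 6 for position 4.
That gives 9 × 8 × 7 × 6 = 3024.

3024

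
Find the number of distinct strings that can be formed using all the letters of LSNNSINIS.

LSNNSINIS has 9 letters with I appearing twice, N appearing 3 times, and S appearing 3 times.
So there are 9! / (3!·3!·2!) = 5040 distinguishable arrangements.

5040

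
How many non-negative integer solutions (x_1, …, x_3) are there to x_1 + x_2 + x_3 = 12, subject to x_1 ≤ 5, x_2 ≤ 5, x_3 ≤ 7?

21

By stars and bars, unrestricted non-negative solutions to x_1+…+x_3 = 12 number C(12+2,2) = 91.
Subtract solutions that violate a single cap (substitute x_i' = x_i − (cap_i+1)): x_1 ≥ 6 gives C(8,2) = 28; x_2 ≥ 6 gives C(8,2) = 28; x_3 ≥ 8 gives C(6,2) = 15. Together 71.
Add back pairs where two caps are both exceeded: 1 + 0 + 0 = 1.
By inclusion–exclusion the count is 91 − 71 + 1 = 21.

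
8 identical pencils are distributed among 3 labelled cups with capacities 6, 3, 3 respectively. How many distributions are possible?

13

Ignoring the caps, the number of non-negative solutions to x_1+…+x_3 = 8 is C(10,2) = 45.
Subtract solutions that violate a single cap (substitute x_i' = x_i − (cap_i+1)): x_1 ≥ 7 gives C(3,2) = 3; x_2 ≥ 4 gives C(6,2) = 15; x_3 ≥ 4 gives C(6,2) = 15. Together 33.
Add back pairs where two caps are both exceeded: 0 + 0 + 1 = 1.
By inclusion–exclusion the count is 45 − 33 + 1 = 13.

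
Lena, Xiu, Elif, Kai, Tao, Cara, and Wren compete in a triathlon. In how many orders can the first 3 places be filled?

210

There are 7 choices for 1st place, 6 for 2nd, and 5 for 3rd.
That gives 7 × 6 × 5 = 210.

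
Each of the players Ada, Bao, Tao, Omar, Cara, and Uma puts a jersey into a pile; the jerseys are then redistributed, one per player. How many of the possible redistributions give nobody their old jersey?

265

Count assignments avoiding every fixed point. For any j of the 6 players fixed to their old jersey, the other 6−j can be arranged in (6−j)! ways.
By inclusion–exclusion this is Σ_{j=0}^{6} (−1)^j C(6,j)·(6−j)!.
Computing: 720 − 720 + 360 − 120 + 30 − 6 + 1 = 265.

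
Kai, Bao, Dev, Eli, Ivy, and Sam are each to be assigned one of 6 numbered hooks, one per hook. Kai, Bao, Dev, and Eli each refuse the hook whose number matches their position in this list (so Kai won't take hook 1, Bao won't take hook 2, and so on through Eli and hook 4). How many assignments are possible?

362

Let Aᵢ (for 1 ≤ i ≤ 4) be the placements that put person i in their forbidden hook. Any j of these fix j positions, leaving (6−j)! ways to fill the rest, and there are C(4,j) ways to pick which j.
By inclusion–exclusion, the number of valid placements is Σ_{j=0}^{4} (−1)^j C(4,j)·(6−j)!.
Computing: 720 − 480 + 144 − 24 + 2 = 362.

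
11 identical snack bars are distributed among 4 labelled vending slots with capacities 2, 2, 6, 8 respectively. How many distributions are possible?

By stars and bars, unrestricted non-negative solutions to x_1+…+x_4 = 11 number C(11+3,3) = 364.
Subtract solutions that violate a single cap (substitute x_i' = x_i − (cap_i+1)): x_1 ≥ 3 gives C(11,3) = 165; x_2 ≥ 3 gives C(11,3) = 165; x_3 ≥ 7 gives C(7,3) = 35; x_4 ≥ 9 gives C(5,3) = 10. Together 375.
Add back pairs where two caps are both exceeded: 56 + 4 + 0 + 4 + 0 + 0 = 64.
By inclusion–exclusion the count is 364 − 375 + 64 = 53.

53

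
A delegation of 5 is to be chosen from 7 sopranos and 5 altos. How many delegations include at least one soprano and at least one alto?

770

With no constraint there are C(12,5) = 792 possible selections.
Subtract selections that omit an entire group: no sopranos → C(5,5) = 1; no altos → C(7,5) = 21.
Both groups omitted at once is impossible, so 792 − 22 = 770.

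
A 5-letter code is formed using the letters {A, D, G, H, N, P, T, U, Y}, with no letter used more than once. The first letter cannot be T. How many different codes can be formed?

The first letter has 9−1 = 8 choices (anything except T).
The remaining 4 letters are filled from the other 8 symbols without repetition: 8 × 7 × 6 × 5 = 1680.
Total: 8 × 1680 = 13440.

13440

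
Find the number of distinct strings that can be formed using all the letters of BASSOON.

BASSOON has 7 letters with O appearing twice and S appearing twice.
So there are 7! / (2!·2!) = 1260 distinguishable arrangements.

1260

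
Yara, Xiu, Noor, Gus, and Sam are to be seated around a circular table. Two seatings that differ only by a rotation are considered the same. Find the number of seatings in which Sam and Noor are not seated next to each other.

12

All circular seatings of 5 people number (4)! = 24.
Seatings with Sam beside Noor: treat them as a block with 2 internal orders, giving 2 × (3)! = 12.
Subtracting, 24 − 12 = 12.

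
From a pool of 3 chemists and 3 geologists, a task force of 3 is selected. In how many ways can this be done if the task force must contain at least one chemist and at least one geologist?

18

Unrestricted: C(6,3) = 20 ways to pick any 3 of the 6.
Subtract selections that omit an entire group: no chemists → C(3,3) = 1; no geologists → C(3,3) = 1.
Both groups omitted at once is impossible, so 20 − 2 = 18.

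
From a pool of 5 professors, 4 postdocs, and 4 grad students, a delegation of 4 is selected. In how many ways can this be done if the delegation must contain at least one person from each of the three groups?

Unrestricted: C(13,4) = 715 ways to pick any 4 of the 13.
Selections missing a whole group: no professors → C(8,4) = 70; no postdocs → C(9,4) = 126; no grad students → C(9,4) = 126.
Add back selections omitting two groups (i.e. drawn from a single group): C(5,4) + C(4,4) + C(4,4) = 7.
By inclusion–exclusion: 715 − 322 + 7 = 400.

400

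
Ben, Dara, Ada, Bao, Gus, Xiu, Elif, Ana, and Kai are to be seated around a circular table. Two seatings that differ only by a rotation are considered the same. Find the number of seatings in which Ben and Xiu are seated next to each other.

10080

Glue Ben and Xiu into a block (2 internal orders). Seating 8 units around a circle gives (7)! arrangements.
So 2 × (7)! = 2 × 5040 = 10080.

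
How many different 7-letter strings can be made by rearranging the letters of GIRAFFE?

The 7 letters of GIRAFFE have repeats: F appearing twice.
So there are 7! / (2!) = 2520 distinguishable arrangements.

2520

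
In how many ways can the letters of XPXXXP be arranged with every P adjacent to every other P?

5

Treat the 2 copies of P as a single block. The multiset to arrange is then {PP, X, X, X, X}, 5 items in all.
That gives (5)!/(4!) = 5 arrangements.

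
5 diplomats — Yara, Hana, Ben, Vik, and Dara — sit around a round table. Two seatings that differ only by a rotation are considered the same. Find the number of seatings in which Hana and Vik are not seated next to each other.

All circular seatings of 5 people number (4)! = 24.
Seatings with Hana beside Vik: treat them as a block with 2 internal orders, giving 2 × (3)! = 12.
Subtracting, 24 − 12 = 12.

12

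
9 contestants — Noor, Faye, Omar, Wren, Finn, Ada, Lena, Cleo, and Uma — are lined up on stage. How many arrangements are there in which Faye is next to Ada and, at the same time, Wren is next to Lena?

Treat {Faye,Ada} as one block (2 orders) and {Wren,Lena} as another (2 orders).
That leaves 7 units to arrange: 2 × 2 × 7! = 4 × 5040 = 20160.

20160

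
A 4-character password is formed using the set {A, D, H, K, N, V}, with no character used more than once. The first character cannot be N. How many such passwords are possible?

The first character has 6−1 = 5 choices (anything except N).
The remaining 3 characters are filled from the other 5 symbols without repetition: 5 × 4 × 3 = 60.
Total: 5 × 60 = 300.

300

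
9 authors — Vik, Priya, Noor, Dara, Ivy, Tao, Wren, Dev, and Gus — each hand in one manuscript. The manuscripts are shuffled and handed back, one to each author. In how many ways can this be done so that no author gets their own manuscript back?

Let Aᵢ be the assignments in which author i gets their own manuscript. We want the size of the complement of A₁∪…∪A_9.
By inclusion–exclusion this is Σ_{j=0}^{9} (−1)^j C(9,j)·(9−j)!.
Computing: 362880 − 362880 + 181440 − 60480 + 15120 − 3024 + 504 − 72 + 9 − 1 = 133496.

133496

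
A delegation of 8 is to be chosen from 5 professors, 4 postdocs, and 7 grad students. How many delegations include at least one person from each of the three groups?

Total 8-person selections from all 16: C(16,8) = 12870.
Selections missing a whole group: no professors → C(11,8) = 165; no postdocs → C(12,8) = 495; no grad students → C(9,8) = 9.
Add back selections omitting two groups (i.e. drawn from a single group): C(5,8) + C(4,8) + C(7,8) = 0.
By inclusion–exclusion: 12870 − 669 + 0 = 12201.

12201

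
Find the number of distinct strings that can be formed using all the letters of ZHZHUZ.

60

ZHZHUZ has 6 letters with H appearing twice and Z appearing 3 times.
Dividing 6! = 720 by 3!·2! = 12 for the repeated letters gives 60.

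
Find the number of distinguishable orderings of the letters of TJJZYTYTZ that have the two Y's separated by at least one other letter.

There are 9!/(3!·2!·2!·2!) = 7560 arrangements of TJJZYTYTZ in total.
If the two Y's are adjacent, glue them into one block, leaving 8 items to arrange: (8)!/(3!·2!·2!) = 1680 ways.
Hence 7560 − 1680 = 5880.

5880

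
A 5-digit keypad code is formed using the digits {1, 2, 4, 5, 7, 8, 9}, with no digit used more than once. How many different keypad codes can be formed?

With no repetition, fill the 5 digits in order: 7 choices, then 6, down to 3.
That product is 7 × 6 × 5 × 4 × 3 = 2520.

2520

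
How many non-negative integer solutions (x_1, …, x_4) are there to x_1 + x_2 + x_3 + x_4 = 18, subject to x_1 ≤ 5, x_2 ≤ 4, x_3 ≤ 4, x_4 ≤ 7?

By stars and bars, unrestricted non-negative solutions to x_1+…+x_4 = 18 number C(18+3,3) = 1330.
Subtract solutions that violate a single cap (substitute x_i' = x_i − (cap_i+1)): x_1 ≥ 6 gives C(15,3) = 455; x_2 ≥ 5 gives C(16,3) = 560; x_3 ≥ 5 gives C(16,3) = 560; x_4 ≥ 8 gives C(13,3) = 286. Together 1861.
Add back pairs where two caps are both exceeded: 120 + 120 + 35 + 165 + 56 + 56 = 552.
Subtract triples: 10 + 0 + 0 + 1 = 11.
By inclusion–exclusion the count is 1330 − 1861 + 552 − 11 = 10.

10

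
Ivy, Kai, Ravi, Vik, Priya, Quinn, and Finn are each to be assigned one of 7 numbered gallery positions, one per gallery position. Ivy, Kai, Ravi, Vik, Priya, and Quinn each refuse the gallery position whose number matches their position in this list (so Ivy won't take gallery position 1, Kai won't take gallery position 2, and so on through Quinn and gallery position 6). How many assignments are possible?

Let Aᵢ (for 1 ≤ i ≤ 6) be the placements that put person i in their forbidden gallery position. Any j of these fix j positions, leaving (7−j)! ways to fill the rest, and there are C(6,j) ways to pick which j.
By inclusion–exclusion, the number of valid placements is Σ_{j=0}^{6} (−1)^j C(6,j)·(7−j)!.
Computing: 5040 − 4320 + 1800 − 480 + 90 − 12 + 1 = 2119.

2119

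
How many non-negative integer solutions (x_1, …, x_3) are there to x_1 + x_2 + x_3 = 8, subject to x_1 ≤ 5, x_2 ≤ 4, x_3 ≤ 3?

Ignoring the caps, the number of non-negative solutions to x_1+…+x_3 = 8 is C(10,2) = 45.
Subtract solutions that violate a single cap (substitute x_i' = x_i − (cap_i+1)): x_1 ≥ 6 gives C(4,2) = 6; x_2 ≥ 5 gives C(5,2) = 10; x_3 ≥ 4 gives C(6,2) = 15. Together 31.
No two caps can be exceeded simultaneously, so the pair terms are all 0.
By inclusion–exclusion the count is 45 − 31 + 0 = 14.

14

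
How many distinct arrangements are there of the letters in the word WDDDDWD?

The 7 letters of WDDDDWD have repeats: D appearing 5 times and W appearing twice.
The number of distinct arrangements is 7!/(5!·2!) = 5040/240 = 21.

21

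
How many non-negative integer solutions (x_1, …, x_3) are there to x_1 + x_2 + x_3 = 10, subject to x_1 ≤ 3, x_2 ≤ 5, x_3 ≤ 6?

14

Ignoring the caps, the number of non-negative solutions to x_1+…+x_3 = 10 is C(12,2) = 66.
Subtract solutions that violate a single cap (substitute x_i' = x_i − (cap_i+1)): x_1 ≥ 4 gives C(8,2) = 28; x_2 ≥ 6 gives C(6,2) = 15; x_3 ≥ 7 gives C(5,2) = 10. Together 53.
Add back pairs where two caps are both exceeded: 1 + 0 + 0 = 1.
By inclusion–exclusion the count is 66 − 53 + 1 = 14.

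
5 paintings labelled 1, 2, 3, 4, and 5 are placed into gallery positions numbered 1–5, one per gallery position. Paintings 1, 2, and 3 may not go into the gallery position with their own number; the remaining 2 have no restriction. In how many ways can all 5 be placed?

64

Let Aᵢ (for i ∈ {1, 2, 3}) be the placements that put painting i in its forbidden gallery position. Any j of these fix j positions, leaving (5−j)! ways to fill the rest, and there are C(3,j) ways to pick which j.
By inclusion–exclusion, the number of valid placements is Σ_{j=0}^{3} (−1)^j C(3,j)·(5−j)!.
Computing: 120 − 72 + 18 − 2 = 64.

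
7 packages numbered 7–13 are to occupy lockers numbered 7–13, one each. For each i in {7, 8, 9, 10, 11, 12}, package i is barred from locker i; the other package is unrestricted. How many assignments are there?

Let Aᵢ (for 7 ≤ i ≤ 12) be the placements that put package i in its forbidden locker. Any j of these fix j positions, leaving (7−j)! ways to fill the rest, and there are C(6,j) ways to pick which j.
By inclusion–exclusion, the number of valid placements is Σ_{j=0}^{6} (−1)^j C(6,j)·(7−j)!.
Computing: 5040 − 4320 + 1800 − 480 + 90 − 12 + 1 = 2119.

2119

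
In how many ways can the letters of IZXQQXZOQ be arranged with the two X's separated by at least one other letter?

There are 9!/(3!·2!·2!) = 15120 arrangements of IZXQQXZOQ in total.
If the two X's are adjacent, glue them into one block, leaving 8 items to arrange: (8)!/(3!·2!) = 3360 ways.
Subtracting, 15120 − 3360 = 11760 arrangements keep the X's apart.

11760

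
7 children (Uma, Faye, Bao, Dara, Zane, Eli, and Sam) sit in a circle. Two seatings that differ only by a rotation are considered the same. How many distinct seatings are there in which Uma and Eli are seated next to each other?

240

Treat {Uma, Eli} as one unit (2 internal orders) and seat the resulting 6 units around the table: (5)! circular arrangements.
So 2 × (5)! = 2 × 120 = 240.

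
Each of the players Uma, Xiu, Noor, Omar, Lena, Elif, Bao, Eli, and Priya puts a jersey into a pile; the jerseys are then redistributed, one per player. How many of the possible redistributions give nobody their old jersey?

133496

This is the derangement count D_9: permutations of 9 items with no fixed point.
By inclusion–exclusion this is Σ_{j=0}^{9} (−1)^j C(9,j)·(9−j)!.
Computing: 362880 − 362880 + 181440 − 60480 + 15120 − 3024 + 504 − 72 + 9 − 1 = 133496.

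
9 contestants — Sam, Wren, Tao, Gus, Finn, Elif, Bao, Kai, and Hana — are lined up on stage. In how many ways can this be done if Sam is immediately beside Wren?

Place the 7 others and the Sam-Wren pair as 8 objects in a line; the pair has 2 internal arrangements.
So the count is 2·(8)! = 80640.

80640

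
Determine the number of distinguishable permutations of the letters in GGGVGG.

6

The 6 letters of GGGVGG have repeats: G appearing 5 times.
The number of distinct arrangements is 6!/(5!) = 720/120 = 6.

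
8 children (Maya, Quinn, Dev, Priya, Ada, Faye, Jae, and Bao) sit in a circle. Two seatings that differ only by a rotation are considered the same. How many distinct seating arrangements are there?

5040

Fix one person's seat to break rotational symmetry; the remaining 7 people can be arranged in (7)! = 5040 ways.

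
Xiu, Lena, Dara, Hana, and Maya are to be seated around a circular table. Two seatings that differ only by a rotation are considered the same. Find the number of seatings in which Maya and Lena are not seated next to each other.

Without the restriction there are (4)! = 24 seatings.
Seatings with Maya beside Lena: treat them as a block with 2 internal orders, giving 2 × (3)! = 12.
Subtracting, 24 − 12 = 12.

12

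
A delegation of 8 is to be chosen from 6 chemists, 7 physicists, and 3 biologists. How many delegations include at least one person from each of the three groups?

11529

Total 8-person selections from all 16: C(16,8) = 12870.
Subtract selections that omit an entire group: no chemists → C(10,8) = 45; no physicists → C(9,8) = 9; no biologists → C(13,8) = 1287.
Add back selections omitting two groups (i.e. drawn from a single group): C(6,8) + C(7,8) + C(3,8) = 0.
By inclusion–exclusion: 12870 − 1341 + 0 = 11529.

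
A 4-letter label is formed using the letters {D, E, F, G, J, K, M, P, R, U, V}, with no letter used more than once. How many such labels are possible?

Choose and order 4 of the 11 symbols: the first letter has 11 options, the next 10, then 9, 8.
That product is 11 × 10 × 9 × 8 = 7920.

7920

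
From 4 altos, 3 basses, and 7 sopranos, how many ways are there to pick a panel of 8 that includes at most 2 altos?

Split by how many altos are chosen (0 through 2).
Sum: C(4,0)·C(10,8) + C(4,1)·C(10,7) + C(4,2)·C(10,6) = 45 + 480 + 1260 = 1785.

1785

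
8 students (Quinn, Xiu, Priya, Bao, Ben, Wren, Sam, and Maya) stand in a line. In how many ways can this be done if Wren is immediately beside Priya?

10080

Place the 6 others and the Wren-Priya pair as 7 objects in a line; the pair has 2 internal arrangements.
So the count is 2·(7)! = 10080.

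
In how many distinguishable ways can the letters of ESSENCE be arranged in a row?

420

ESSENCE has 7 letters with E appearing 3 times and S appearing twice.
The number of distinct arrangements is 7!/(3!·2!) = 5040/12 = 420.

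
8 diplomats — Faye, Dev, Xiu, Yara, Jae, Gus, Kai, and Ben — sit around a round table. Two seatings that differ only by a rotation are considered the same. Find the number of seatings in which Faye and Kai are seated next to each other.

1440

Treat {Faye, Kai} as one unit (2 internal orders) and seat the resulting 7 units around the table: (6)! circular arrangements.
So 2 × (6)! = 2 × 720 = 1440.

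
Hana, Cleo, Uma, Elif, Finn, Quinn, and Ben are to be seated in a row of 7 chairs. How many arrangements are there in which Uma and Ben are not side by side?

There are 7! = 5040 arrangements in all. If Uma and Ben are adjacent, merging them into one block gives 2·(6)! = 1440 arrangements.
So 5040 − 1440 = 3600 arrangements keep them apart.

3600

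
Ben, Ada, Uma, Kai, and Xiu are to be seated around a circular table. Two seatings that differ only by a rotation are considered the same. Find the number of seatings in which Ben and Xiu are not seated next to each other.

All circular seatings of 5 people number (4)! = 24.
Those with Ben next to Xiu: fuse the pair into one unit and seat 4 units around a circle — 2·(3)! = 12.
Subtracting, 24 − 12 = 12.

12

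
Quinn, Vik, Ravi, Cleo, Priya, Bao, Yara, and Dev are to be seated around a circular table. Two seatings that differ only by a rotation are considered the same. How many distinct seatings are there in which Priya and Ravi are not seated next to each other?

Without the restriction there are (7)! = 5040 seatings.
Those with Priya next to Ravi: fuse the pair into one unit and seat 7 units around a circle — 2·(6)! = 1440.
Subtracting, 5040 − 1440 = 3600.

3600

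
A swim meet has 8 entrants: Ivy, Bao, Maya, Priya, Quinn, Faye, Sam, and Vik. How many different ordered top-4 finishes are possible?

There are 8 choices for 1st place, 7 for 2nd, and so on down to 5 for position 4.
That gives 8 × 7 × 6 × 5 = 1680.

1680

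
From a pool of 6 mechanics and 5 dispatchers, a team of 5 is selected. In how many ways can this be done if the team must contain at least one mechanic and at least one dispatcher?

With no constraint there are C(11,5) = 462 possible selections.
Subtract selections that omit an entire group: no mechanics → C(5,5) = 1; no dispatchers → C(6,5) = 6.
Both groups omitted at once is impossible, so 462 − 7 = 455.

455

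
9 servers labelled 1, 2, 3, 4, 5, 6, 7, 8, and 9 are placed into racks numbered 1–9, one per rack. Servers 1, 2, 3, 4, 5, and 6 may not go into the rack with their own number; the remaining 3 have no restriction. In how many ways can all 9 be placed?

183822

Let Aᵢ (for 1 ≤ i ≤ 6) be the placements that put server i in its forbidden rack. Any j of these fix j positions, leaving (9−j)! ways to fill the rest, and there are C(6,j) ways to pick which j.
By inclusion–exclusion, the number of valid placements is Σ_{j=0}^{6} (−1)^j C(6,j)·(9−j)!.
Computing: 362880 − 241920 + 75600 − 14400 + 1800 − 144 + 6 = 183822.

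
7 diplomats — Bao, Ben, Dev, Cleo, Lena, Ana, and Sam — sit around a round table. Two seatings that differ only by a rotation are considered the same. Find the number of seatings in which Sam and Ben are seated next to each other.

240

Glue Sam and Ben into a block (2 internal orders). Seating 6 units around a circle gives (5)! arrangements.
So 2 × (5)! = 2 × 120 = 240.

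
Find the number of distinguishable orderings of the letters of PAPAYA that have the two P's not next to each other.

Total arrangements of PAPAYA: 6!/(3!·2!) = 60.
If the two P's are adjacent, glue them into one block, leaving 5 items to arrange: (5)!/(3!) = 20 ways.
Hence 60 − 20 = 40.

40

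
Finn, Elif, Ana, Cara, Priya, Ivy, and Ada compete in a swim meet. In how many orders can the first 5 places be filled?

There are 7 choices for 1st place, 6 for 2nd, and so on down to 3 for position 5.
That gives 7 × 6 × 5 × 4 × 3 = 2520.

2520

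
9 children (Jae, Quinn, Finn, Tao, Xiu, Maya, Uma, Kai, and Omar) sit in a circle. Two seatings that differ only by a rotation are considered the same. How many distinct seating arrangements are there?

40320

Around a circle, 9 distinct people have 9!/9 = (8)! = 40320 rotationally distinct seatings.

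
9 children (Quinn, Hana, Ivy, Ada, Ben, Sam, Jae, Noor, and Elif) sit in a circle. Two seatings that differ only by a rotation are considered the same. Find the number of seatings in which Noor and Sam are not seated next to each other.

All circular seatings of 9 people number (8)! = 40320.
Those with Noor next to Sam: fuse the pair into one unit and seat 8 units around a circle — 2·(7)! = 10080.
Subtracting, 40320 − 10080 = 30240.

30240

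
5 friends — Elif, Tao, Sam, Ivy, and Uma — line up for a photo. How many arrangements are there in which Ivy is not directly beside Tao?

72

There are 5! = 120 arrangements in all. If Ivy and Tao are adjacent, merging them into one block gives 2·(4)! = 48 arrangements.
Complementary counting: 120 − 48 = 72.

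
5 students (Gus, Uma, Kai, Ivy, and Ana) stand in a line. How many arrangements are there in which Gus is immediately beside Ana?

48

Glue Gus and Ana into one block (2 internal orders), leaving 4 units to arrange in a row.
So the count is 2·(4)! = 48.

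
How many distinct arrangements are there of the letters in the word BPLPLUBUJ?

Letter multiplicities in BPLPLUBUJ: B×2, J×1, L×2, P×2, U×2.
Dividing 9! = 362880 by 2!·2!·2!·2! = 16 for the repeated letters gives 22680.

22680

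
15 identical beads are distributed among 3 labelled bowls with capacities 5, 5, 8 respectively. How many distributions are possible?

10

Ignoring the caps, the number of non-negative solutions to x_1+…+x_3 = 15 is C(17,2) = 136.
Subtract solutions that violate a single cap (substitute x_i' = x_i − (cap_i+1)): x_1 ≥ 6 gives C(11,2) = 55; x_2 ≥ 6 gives C(11,2) = 55; x_3 ≥ 9 gives C(8,2) = 28. Together 138.
Add back pairs where two caps are both exceeded: 10 + 1 + 1 = 12.
By inclusion–exclusion the count is 136 − 138 + 12 = 10.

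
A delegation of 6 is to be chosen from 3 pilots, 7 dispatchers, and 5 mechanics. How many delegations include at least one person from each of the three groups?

3850

Unrestricted: C(15,6) = 5005 ways to pick any 6 of the 15.
Subtract selections that omit an entire group: no pilots → C(12,6) = 924; no dispatchers → C(8,6) = 28; no mechanics → C(10,6) = 210.
Add back selections omitting two groups (i.e. drawn from a single group): C(3,6) + C(7,6) + C(5,6) = 7.
By inclusion–exclusion: 5005 − 1162 + 7 = 3850.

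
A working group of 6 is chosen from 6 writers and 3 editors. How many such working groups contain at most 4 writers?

65

Split by how many writers are chosen (0 through 4).
Sum: C(6,0)·C(3,6) + C(6,1)·C(3,5) + C(6,2)·C(3,4) + C(6,3)·C(3,3) + C(6,4)·C(3,2) = 0 + 0 + 0 + 20 + 45 = 65.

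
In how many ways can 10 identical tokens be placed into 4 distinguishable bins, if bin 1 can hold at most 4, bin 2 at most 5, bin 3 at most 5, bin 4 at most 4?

Ignoring the caps, the number of non-negative solutions to x_1+…+x_4 = 10 is C(13,3) = 286.
Subtract solutions that violate a single cap (substitute x_i' = x_i − (cap_i+1)): x_1 ≥ 5 gives C(8,3) = 56; x_2 ≥ 6 gives C(7,3) = 35; x_3 ≥ 6 gives C(7,3) = 35; x_4 ≥ 5 gives C(8,3) = 56. Together 182.
Add back pairs where two caps are both exceeded: 0 + 0 + 1 + 0 + 0 + 0 = 1.
By inclusion–exclusion the count is 286 − 182 + 1 = 105.

105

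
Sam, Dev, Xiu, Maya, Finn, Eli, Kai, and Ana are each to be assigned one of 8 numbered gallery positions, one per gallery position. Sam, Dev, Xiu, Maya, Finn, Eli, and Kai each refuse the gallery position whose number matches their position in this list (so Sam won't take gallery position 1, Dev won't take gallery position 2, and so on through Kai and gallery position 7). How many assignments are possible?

16687

Let Aᵢ (for 1 ≤ i ≤ 7) be the placements that put person i in their forbidden gallery position. Any j of these fix j positions, leaving (8−j)! ways to fill the rest, and there are C(7,j) ways to pick which j.
By inclusion–exclusion, the number of valid placements is Σ_{j=0}^{7} (−1)^j C(7,j)·(8−j)!.
Computing: 40320 − 35280 + 15120 − 4200 + 840 − 126 + 14 − 1 = 16687.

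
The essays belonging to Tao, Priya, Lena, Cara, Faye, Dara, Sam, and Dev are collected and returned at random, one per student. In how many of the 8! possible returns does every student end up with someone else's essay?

14833

Let Aᵢ be the assignments in which student i gets their own essay. We want the size of the complement of A₁∪…∪A_8.
By inclusion–exclusion this is Σ_{j=0}^{8} (−1)^j C(8,j)·(8−j)!.
Computing: 40320 − 40320 + 20160 − 6720 + 1680 − 336 + 56 − 8 + 1 = 14833.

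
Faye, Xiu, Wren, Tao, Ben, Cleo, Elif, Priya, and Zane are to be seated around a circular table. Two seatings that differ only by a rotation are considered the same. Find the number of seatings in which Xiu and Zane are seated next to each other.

10080

Glue Xiu and Zane into a block (2 internal orders). Seating 8 units around a circle gives (7)! arrangements.
So 2 × (7)! = 2 × 5040 = 10080.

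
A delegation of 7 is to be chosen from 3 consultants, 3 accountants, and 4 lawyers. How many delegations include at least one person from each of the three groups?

Unrestricted: C(10,7) = 120 ways to pick any 7 of the 10.
Subtract selections that omit an entire group: no consultants → C(7,7) = 1; no accountants → C(7,7) = 1; no lawyers → C(6,7) = 0.
Add back selections omitting two groups (i.e. drawn from a single group): C(3,7) + C(3,7) + C(4,7) = 0.
By inclusion–exclusion: 120 − 2 + 0 = 118.

118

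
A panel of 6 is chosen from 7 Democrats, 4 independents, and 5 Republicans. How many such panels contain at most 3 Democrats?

6552

Split by how many Democrats are chosen (0 through 3).
Sum: C(7,0)·C(9,6) + C(7,1)·C(9,5) + C(7,2)·C(9,4) + C(7,3)·C(9,3) = 84 + 882 + 2646 + 2940 = 6552.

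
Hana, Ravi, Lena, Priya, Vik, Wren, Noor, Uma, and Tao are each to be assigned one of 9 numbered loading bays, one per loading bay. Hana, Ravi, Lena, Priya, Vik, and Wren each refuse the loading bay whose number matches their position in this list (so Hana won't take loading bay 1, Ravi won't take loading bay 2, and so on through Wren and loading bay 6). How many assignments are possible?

183822

Let Aᵢ (for 1 ≤ i ≤ 6) be the placements that put person i in their forbidden loading bay. Any j of these fix j positions, leaving (9−j)! ways to fill the rest, and there are C(6,j) ways to pick which j.
By inclusion–exclusion, the number of valid placements is Σ_{j=0}^{6} (−1)^j C(6,j)·(9−j)!.
Computing: 362880 − 241920 + 75600 − 14400 + 1800 − 144 + 6 = 183822.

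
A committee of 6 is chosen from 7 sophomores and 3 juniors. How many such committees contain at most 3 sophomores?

Split by how many sophomores are chosen (0 through 3).
Sum: C(7,0)·C(3,6) + C(7,1)·C(3,5) + C(7,2)·C(3,4) + C(7,3)·C(3,3) = 0 + 0 + 0 + 35 = 35.

35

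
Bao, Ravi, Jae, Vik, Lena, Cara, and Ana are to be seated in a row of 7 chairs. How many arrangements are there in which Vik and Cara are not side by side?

3600

Of the 7! = 5040 arrangements, those with Vik and Cara adjacent number 2 × 6! = 1440 (treat the pair as a block with 2 internal orders).
So 5040 − 1440 = 3600 arrangements keep them apart.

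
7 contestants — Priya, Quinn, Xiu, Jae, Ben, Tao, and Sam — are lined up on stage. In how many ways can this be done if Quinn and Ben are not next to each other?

3600

Of the 7! = 5040 arrangements, those with Quinn and Ben adjacent number 2 × 6! = 1440 (treat the pair as a block with 2 internal orders).
Complementary counting: 5040 − 1440 = 3600.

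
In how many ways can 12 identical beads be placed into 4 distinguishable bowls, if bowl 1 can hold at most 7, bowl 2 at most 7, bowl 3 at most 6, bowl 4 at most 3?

170

Without the upper bounds there are C(15,3) = 455 ways to split 12 among 4 bowls.
Subtract solutions that violate a single cap (substitute x_i' = x_i − (cap_i+1)): x_1 ≥ 8 gives C(7,3) = 35; x_2 ≥ 8 gives C(7,3) = 35; x_3 ≥ 7 gives C(8,3) = 56; x_4 ≥ 4 gives C(11,3) = 165. Together 291.
Add back pairs where two caps are both exceeded: 0 + 0 + 1 + 0 + 1 + 4 = 6.
By inclusion–exclusion the count is 455 − 291 + 6 = 170.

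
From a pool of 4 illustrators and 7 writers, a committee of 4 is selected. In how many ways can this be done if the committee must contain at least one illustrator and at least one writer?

294

Total 4-person selections from all 11: C(11,4) = 330.
Selections missing a whole group: no illustrators → C(7,4) = 35; no writers → C(4,4) = 1.
Both groups omitted at once is impossible, so 330 − 36 = 294.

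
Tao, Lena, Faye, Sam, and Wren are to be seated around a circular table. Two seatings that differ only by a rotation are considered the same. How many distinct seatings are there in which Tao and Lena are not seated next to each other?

Without the restriction there are (4)! = 24 seatings.
Those with Tao next to Lena: fuse the pair into one unit and seat 4 units around a circle — 2·(3)! = 12.
Subtracting, 24 − 12 = 12.

12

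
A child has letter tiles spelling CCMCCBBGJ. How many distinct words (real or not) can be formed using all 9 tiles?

Letter multiplicities in CCMCCBBGJ: B×2, C×4, G×1, J×1, M×1.
Dividing 9! = 362880 by 4!·2! = 48 for the repeated letters gives 7560.

7560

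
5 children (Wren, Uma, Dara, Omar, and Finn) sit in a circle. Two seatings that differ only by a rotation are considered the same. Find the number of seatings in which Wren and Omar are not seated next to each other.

Without the restriction there are (4)! = 24 seatings.
Seatings with Wren beside Omar: treat them as a block with 2 internal orders, giving 2 × (3)! = 12.
Subtracting, 24 − 12 = 12.

12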